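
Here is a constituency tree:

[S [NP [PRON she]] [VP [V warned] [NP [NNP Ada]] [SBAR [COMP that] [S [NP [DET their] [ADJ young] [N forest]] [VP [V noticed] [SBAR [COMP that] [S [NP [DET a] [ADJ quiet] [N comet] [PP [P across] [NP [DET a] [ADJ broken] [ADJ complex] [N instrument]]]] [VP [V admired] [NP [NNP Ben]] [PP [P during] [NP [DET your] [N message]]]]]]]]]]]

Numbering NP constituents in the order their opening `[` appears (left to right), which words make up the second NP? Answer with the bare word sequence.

Ada

Opening `[NP` markers occur at word positions 1, 3, 5, 10, 14, 19, 21; the second of these opens the constituent [NP Ada].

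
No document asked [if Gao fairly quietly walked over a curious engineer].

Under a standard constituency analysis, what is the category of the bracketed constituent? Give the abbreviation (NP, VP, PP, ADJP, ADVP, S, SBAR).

SBAR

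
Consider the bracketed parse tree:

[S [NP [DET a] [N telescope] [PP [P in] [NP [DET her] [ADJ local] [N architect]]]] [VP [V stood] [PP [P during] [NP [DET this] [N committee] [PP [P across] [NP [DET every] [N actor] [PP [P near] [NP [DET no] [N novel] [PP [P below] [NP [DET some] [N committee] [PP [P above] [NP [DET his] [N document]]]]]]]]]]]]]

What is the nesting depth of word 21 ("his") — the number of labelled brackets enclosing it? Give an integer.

13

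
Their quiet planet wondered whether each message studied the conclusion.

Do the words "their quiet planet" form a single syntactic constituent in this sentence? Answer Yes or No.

The sequence corresponds to a single NP node — the noun phrase "their quiet planet".

Yes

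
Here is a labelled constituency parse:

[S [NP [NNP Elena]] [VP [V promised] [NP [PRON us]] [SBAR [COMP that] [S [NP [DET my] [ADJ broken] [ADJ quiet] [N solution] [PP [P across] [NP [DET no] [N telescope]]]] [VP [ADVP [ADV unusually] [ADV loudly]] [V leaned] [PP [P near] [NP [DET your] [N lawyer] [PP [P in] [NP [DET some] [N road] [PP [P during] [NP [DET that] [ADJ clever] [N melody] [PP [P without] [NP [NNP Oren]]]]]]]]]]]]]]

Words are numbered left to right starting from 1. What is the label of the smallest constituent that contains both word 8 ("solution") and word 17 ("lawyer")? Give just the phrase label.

S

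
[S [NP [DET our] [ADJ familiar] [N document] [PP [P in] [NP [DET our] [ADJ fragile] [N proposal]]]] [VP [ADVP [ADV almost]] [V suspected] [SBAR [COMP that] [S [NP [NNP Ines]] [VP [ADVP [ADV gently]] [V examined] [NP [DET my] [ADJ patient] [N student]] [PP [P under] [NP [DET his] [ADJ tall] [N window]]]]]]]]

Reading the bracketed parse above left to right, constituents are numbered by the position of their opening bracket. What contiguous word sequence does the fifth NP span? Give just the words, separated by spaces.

his tall window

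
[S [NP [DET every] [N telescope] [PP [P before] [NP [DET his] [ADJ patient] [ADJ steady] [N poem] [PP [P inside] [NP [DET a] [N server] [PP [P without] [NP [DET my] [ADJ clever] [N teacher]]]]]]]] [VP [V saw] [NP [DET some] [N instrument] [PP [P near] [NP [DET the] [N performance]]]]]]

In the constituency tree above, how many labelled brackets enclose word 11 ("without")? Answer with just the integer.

8

The word sits inside P, which is inside PP, inside NP, inside PP, inside NP, inside PP, inside NP, inside S — 8 brackets in all.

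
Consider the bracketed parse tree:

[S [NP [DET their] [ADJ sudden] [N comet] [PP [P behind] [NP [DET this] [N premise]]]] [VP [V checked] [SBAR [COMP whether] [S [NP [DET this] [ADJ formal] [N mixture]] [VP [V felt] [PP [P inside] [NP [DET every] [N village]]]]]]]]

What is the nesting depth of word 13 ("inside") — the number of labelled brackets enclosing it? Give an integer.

7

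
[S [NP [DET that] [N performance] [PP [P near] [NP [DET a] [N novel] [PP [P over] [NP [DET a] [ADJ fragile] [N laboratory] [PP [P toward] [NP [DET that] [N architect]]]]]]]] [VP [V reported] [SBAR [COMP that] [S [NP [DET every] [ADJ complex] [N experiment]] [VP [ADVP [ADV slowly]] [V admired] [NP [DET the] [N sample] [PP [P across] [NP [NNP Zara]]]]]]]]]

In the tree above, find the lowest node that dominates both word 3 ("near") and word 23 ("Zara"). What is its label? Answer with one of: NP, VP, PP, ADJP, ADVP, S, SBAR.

S

Both words fall inside [S that performance near a novel over a fragile laboratory toward that architect reported that every complex experiment slowly admired the sample across Zara] (words 1–23), and no smaller constituent contains them both. Label: S.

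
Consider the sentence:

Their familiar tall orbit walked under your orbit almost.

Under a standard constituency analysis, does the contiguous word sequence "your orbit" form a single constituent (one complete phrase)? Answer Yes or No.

These words form the whole noun phrase headed by "orbit", so yes — one constituent.

Yes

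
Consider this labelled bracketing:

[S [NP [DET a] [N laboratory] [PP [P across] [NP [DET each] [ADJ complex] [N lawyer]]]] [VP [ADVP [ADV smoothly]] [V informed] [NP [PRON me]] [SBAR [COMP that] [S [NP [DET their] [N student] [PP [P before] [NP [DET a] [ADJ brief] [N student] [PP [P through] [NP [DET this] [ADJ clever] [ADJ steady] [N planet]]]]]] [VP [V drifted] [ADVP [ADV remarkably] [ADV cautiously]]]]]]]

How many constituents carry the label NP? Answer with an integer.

6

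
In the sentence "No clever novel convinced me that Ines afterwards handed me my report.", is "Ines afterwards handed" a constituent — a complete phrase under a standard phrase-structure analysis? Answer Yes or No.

No

The smallest constituent containing the whole sequence is the clause [S Ines afterwards handed me my report], but the sequence is only part of it — it straddles the boundary between noun phrase "Ines" and verb phrase "afterwards handed me my report".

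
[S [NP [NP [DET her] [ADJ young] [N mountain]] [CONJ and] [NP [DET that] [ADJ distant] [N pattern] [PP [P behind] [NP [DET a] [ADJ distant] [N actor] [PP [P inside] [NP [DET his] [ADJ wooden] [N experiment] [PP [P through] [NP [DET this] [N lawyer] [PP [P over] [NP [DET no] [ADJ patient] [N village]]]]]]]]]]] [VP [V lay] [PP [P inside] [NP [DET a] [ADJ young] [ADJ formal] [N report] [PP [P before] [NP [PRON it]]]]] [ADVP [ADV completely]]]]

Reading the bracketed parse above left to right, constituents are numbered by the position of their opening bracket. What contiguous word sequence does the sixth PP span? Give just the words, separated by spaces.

Opening `[PP` markers occur at word positions 8, 12, 16, 19, 24, 29; the sixth of these opens the constituent [PP before it].

before it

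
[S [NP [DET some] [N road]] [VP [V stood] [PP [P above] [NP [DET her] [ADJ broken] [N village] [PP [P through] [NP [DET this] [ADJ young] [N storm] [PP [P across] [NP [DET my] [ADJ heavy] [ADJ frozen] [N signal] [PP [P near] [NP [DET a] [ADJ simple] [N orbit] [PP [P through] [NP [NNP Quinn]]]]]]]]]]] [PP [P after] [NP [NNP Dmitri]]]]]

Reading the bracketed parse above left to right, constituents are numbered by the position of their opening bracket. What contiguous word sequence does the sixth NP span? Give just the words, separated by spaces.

Quinn

Opening `[NP` markers occur at word positions 1, 5, 9, 13, 18, 22, 24; the sixth of these opens the constituent [NP Quinn].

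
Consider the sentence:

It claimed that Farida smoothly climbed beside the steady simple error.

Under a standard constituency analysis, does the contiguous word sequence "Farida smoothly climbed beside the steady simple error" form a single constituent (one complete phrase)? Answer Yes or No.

The sequence corresponds to a single S node — the clause "Farida smoothly climbed beside the steady simple error".

Yes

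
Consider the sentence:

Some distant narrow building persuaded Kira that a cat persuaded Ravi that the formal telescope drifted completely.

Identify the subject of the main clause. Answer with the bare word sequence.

some distant narrow building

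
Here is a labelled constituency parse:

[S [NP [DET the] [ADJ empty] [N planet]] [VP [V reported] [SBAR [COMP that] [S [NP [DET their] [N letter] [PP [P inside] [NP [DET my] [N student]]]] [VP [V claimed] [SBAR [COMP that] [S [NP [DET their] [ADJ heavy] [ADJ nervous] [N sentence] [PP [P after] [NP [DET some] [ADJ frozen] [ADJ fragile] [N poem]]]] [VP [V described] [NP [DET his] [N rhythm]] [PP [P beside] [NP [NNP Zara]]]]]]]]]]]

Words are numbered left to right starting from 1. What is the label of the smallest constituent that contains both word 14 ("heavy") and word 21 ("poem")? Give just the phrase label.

The smallest bracket enclosing both words is [NP their heavy nervous sentence after some frozen fragile poem], so the label is NP.

NP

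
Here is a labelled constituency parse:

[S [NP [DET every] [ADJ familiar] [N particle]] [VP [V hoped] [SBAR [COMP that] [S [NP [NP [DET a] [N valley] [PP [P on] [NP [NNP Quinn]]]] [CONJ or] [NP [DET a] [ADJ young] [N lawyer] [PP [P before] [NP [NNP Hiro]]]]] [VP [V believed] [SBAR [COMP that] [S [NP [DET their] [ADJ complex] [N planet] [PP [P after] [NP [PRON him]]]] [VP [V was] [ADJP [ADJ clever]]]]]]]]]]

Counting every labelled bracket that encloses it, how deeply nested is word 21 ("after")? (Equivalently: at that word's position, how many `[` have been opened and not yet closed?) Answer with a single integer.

10

Path from the root down to the word: S → VP → SBAR → S → VP → SBAR → S → NP → PP → P. That is 10 enclosing brackets.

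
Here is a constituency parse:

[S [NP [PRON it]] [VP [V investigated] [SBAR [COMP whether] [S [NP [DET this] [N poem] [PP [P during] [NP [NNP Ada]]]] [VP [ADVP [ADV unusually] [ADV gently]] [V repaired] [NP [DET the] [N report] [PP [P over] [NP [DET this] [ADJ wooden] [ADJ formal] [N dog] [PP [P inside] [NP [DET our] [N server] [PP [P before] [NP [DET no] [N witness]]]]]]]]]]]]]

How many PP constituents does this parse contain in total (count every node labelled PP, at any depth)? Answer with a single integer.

4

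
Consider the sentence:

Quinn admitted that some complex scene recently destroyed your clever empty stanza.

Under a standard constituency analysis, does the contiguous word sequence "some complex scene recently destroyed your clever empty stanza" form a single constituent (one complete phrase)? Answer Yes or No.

"some complex scene recently destroyed your clever empty stanza" is exactly the clause [S some complex scene recently destroyed your clever empty stanza], a complete constituent.

Yes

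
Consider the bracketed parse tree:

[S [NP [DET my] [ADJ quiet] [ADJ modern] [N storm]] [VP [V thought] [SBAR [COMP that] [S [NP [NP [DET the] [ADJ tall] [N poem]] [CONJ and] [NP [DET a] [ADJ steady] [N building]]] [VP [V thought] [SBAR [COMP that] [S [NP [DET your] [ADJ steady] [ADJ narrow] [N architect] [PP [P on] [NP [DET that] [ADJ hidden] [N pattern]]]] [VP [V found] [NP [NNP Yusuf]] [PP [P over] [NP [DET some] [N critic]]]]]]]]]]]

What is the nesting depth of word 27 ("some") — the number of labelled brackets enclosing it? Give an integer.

11

Path from the root down to the word: S → VP → SBAR → S → VP → SBAR → S → VP → PP → NP → DET. That is 11 enclosing brackets.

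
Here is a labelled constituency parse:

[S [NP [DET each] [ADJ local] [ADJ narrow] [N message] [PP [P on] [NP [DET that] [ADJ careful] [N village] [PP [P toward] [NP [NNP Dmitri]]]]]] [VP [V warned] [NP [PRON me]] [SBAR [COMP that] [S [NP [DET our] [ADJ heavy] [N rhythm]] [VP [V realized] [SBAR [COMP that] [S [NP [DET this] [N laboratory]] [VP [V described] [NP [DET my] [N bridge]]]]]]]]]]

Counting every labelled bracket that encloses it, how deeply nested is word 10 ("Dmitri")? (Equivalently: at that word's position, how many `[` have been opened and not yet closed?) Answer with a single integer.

7

Counting open brackets not yet closed at "Dmitri": [S [NP [PP [NP [PP [NP [NNP = 7.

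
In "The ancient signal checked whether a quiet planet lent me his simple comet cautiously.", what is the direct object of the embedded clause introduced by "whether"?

his simple comet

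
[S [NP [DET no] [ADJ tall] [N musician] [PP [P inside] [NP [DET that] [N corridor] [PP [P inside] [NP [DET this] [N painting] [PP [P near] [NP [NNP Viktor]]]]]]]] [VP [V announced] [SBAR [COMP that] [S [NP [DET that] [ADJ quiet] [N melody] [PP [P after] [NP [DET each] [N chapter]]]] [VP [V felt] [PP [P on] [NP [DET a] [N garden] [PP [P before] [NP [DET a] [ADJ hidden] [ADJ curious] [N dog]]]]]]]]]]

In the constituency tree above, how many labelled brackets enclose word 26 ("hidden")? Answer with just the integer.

10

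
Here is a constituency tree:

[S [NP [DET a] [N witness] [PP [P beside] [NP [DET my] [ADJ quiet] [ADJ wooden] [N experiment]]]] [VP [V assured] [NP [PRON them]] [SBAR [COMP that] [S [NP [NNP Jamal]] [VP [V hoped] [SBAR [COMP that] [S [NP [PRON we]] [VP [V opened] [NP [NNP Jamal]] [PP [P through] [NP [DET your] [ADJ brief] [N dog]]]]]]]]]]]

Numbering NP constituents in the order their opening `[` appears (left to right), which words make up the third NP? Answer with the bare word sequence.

them

The NP opening brackets appear, in order, over: "a witness beside my quiet wooden experiment"; "my quiet wooden experiment"; "them"; "Jamal"; "we"; "Jamal"; "your brief dog". The third one spans "them".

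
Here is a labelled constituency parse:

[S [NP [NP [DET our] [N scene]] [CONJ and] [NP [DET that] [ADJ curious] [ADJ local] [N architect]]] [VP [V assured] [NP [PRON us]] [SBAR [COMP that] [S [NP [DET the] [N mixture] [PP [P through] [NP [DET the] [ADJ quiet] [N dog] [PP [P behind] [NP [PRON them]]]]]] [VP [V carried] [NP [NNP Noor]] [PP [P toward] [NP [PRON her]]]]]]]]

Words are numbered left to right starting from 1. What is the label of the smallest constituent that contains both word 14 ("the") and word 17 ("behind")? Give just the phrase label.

Word 14 lies under S → VP → SBAR → S → NP → PP → NP → DET; word 17 lies under S → VP → SBAR → S → NP → PP → NP → PP → P. The lowest shared node is the NP.

NP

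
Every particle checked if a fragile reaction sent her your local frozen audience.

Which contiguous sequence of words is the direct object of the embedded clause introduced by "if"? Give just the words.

your local frozen audience

Within the embedded clause introduced by "if", the direct object of "sent" is "your local frozen audience".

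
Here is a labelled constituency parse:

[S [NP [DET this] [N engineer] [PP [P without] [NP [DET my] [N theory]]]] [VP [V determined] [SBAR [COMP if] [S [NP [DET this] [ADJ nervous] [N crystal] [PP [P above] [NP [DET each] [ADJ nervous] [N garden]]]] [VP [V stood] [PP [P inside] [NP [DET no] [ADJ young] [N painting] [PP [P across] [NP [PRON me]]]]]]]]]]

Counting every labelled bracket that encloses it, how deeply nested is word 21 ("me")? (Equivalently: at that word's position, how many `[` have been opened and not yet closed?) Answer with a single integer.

10

Counting open brackets not yet closed at "me": [S [VP [SBAR [S [VP [PP [NP [PP [NP [PRON = 10.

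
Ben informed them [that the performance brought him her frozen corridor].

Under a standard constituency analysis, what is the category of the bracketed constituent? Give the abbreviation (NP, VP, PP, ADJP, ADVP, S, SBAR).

SBAR

The span is built around the complementizer "that" — a subordinate clause (SBAR).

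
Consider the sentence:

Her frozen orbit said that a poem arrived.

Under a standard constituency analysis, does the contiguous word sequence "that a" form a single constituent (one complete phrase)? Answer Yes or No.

No

The sequence begins inside the complementizer "that" and ends inside the clause "a poem arrived"; it crosses a phrase boundary, so no single node in the tree spans exactly those words.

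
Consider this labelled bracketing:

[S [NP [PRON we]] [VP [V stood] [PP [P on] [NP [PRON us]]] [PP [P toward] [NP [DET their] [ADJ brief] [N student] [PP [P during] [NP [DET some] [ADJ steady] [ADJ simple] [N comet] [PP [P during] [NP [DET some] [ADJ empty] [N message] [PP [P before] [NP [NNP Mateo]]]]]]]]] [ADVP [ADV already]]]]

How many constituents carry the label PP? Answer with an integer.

5

Scanning left to right, an opening `[PP` appears at word positions 3, 5, 9, 14, 18 — 5 in total.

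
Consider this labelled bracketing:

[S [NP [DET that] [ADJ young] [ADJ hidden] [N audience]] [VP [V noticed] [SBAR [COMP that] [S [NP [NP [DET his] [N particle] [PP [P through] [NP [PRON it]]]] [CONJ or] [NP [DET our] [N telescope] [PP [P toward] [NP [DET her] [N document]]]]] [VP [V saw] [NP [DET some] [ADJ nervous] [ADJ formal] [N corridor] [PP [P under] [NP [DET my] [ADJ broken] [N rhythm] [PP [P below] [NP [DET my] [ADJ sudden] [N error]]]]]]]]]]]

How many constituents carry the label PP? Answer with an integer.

4

Listing each PP by its span: [PP through it]; [PP toward her document]; [PP under my broken rhythm below my sudden error]; [PP below my sudden error] — that makes 4.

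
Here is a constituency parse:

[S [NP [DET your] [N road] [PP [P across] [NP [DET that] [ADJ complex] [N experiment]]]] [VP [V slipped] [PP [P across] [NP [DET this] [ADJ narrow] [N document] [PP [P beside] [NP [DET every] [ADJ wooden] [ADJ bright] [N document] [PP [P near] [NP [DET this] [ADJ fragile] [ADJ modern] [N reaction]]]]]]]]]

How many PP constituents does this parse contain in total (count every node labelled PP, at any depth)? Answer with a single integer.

Scanning left to right, an opening `[PP` appears at word positions 3, 8, 12, 17 — 4 in total.

4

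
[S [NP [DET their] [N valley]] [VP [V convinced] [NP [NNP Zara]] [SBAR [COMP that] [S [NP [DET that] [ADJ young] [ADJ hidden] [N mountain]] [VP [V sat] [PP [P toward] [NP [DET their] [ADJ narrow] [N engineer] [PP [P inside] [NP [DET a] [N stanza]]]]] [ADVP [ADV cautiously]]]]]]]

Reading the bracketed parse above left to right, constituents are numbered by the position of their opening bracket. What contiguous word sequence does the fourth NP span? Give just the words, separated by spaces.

their narrow engineer inside a stanza

In left-to-right order the NP constituents are "their valley"; "Zara"; "that young hidden mountain"; "their narrow engineer inside a stanza"; "a stanza". Number 4 is "their narrow engineer inside a stanza".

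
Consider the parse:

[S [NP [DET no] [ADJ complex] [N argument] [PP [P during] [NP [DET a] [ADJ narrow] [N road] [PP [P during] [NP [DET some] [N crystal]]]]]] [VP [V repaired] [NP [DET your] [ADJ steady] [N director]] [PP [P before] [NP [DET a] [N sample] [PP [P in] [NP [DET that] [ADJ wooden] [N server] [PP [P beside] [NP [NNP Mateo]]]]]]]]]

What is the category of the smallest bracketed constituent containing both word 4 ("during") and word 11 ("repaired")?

S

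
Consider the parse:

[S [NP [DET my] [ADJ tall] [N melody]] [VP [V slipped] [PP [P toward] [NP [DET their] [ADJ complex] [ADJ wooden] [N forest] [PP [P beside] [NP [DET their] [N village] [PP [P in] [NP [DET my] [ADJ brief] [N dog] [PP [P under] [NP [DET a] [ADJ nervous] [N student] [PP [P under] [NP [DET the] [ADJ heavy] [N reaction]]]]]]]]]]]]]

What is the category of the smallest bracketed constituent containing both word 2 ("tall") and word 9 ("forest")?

Word 2 lies under S → NP → ADJ; word 9 lies under S → VP → PP → NP → N. The lowest shared node is the S.

S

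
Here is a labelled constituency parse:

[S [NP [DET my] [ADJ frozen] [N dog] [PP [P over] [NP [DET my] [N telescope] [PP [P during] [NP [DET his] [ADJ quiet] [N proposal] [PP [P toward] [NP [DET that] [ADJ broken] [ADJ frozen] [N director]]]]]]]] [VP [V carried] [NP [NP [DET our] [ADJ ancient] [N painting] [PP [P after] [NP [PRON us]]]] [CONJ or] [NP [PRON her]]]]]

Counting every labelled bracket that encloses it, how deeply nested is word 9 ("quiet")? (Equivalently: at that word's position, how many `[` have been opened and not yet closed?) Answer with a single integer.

7

Path from the root down to the word: S → NP → PP → NP → PP → NP → ADJ. That is 7 enclosing brackets.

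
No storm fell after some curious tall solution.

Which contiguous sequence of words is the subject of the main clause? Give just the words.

no storm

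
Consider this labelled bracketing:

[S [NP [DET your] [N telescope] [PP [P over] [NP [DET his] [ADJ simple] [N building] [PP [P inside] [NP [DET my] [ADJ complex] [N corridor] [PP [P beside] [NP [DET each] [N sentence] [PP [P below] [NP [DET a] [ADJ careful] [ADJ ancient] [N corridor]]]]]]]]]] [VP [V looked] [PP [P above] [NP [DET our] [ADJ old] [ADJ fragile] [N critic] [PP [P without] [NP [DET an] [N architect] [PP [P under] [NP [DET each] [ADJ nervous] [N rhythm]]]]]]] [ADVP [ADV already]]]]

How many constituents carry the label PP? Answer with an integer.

The PP constituents are: [PP over his simple building inside my complex corridor beside each sentence below a careful ancient corridor]; [PP inside my complex corridor beside each sentence below a careful ancient corridor]; [PP beside each sentence below a careful ancient corridor]; [PP below a careful ancient corridor]; [PP above our old fragile critic without an architect under each nervous rhythm]; [PP without an architect under each nervous rhythm] …. Total: 7.

7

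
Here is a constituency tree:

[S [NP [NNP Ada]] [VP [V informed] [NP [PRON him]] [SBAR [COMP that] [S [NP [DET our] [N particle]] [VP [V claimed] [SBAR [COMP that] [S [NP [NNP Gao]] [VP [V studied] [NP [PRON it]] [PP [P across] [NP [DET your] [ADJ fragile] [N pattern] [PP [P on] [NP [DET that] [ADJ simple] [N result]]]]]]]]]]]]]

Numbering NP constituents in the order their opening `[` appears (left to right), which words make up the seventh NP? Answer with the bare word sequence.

that simple result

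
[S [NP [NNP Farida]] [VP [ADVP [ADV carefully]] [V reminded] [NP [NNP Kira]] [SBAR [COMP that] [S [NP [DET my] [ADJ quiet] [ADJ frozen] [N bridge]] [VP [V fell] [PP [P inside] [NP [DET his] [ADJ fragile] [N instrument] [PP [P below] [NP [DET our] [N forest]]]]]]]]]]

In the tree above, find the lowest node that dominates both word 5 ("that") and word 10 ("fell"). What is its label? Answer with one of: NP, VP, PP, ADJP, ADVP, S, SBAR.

SBAR

The smallest bracket enclosing both words is [SBAR that my quiet frozen bridge fell inside his fragile instrument below our forest], so the label is SBAR.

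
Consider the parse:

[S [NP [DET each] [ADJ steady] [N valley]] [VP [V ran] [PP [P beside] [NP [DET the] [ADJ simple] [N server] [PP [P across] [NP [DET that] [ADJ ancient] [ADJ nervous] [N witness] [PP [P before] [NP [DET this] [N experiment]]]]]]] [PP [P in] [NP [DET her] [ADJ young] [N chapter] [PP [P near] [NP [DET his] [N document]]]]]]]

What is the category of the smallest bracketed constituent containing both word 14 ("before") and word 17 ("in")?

VP

Both words fall inside [VP ran beside the simple server across that ancient nervous witness before this experiment in her young chapter near his document] (words 4–23), and no smaller constituent contains them both. Label: VP.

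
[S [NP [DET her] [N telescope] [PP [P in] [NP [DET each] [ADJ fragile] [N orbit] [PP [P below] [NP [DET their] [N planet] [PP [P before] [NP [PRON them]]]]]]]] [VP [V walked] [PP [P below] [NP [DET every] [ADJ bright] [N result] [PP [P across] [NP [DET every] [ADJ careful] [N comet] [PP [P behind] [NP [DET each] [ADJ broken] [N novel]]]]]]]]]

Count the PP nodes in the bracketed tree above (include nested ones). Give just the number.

6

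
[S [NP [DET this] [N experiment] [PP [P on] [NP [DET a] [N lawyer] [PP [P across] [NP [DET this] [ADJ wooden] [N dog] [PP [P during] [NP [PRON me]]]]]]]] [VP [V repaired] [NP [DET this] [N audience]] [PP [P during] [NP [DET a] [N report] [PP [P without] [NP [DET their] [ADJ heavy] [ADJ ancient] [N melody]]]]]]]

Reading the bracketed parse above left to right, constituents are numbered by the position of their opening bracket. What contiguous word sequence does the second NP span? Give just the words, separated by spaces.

a lawyer across this wooden dog during me

The NP opening brackets appear, in order, over: "this experiment on a lawyer across this wooden dog during me"; "a lawyer across this wooden dog during me"; "this wooden dog during me"; "me"; "this audience"; "a report without their heavy ancient melody"; "their heavy ancient melody". The second one spans "a lawyer across this wooden dog during me".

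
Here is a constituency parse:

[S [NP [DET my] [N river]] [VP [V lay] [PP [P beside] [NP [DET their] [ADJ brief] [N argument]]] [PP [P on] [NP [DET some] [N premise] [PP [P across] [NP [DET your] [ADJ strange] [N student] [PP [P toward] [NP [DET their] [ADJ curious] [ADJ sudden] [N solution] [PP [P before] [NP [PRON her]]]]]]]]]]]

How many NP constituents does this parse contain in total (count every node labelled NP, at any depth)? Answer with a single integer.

6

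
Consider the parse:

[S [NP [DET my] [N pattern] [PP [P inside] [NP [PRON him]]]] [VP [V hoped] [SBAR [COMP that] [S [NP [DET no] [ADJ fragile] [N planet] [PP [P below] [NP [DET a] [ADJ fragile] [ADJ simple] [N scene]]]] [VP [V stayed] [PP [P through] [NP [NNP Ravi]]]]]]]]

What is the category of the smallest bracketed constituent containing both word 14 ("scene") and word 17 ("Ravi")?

Both words fall inside [S no fragile planet below a fragile simple scene stayed through Ravi] (words 7–17), and no smaller constituent contains them both. Label: S.

S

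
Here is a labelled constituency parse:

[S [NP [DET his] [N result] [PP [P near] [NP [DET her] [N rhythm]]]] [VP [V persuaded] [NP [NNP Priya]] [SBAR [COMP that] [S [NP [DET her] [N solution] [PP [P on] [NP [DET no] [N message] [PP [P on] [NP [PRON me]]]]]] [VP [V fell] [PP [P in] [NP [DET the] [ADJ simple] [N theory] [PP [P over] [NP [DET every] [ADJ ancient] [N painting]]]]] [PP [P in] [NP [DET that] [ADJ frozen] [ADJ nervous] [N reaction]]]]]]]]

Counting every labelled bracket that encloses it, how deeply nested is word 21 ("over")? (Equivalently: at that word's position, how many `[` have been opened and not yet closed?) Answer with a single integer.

9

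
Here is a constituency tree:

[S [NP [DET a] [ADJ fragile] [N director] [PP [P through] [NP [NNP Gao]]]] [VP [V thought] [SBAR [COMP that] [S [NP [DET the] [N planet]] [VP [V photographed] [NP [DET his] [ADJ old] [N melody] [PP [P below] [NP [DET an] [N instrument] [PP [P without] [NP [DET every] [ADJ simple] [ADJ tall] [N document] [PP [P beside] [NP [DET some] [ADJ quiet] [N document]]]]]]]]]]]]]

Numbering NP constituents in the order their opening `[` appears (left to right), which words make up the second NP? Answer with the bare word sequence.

Gao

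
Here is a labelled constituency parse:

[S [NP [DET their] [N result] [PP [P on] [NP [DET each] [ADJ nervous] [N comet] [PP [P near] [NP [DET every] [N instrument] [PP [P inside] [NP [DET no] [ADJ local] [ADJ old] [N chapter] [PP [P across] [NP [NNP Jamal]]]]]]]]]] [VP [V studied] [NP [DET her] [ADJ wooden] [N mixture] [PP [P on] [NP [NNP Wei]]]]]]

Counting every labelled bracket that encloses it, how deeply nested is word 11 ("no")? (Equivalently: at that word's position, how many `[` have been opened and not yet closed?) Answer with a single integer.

9

Counting open brackets not yet closed at "no": [S [NP [PP [NP [PP [NP [PP [NP [DET = 9.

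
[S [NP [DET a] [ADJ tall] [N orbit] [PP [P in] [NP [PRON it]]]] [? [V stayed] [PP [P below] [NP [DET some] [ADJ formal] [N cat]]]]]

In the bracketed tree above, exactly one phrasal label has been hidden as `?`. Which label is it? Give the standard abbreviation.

VP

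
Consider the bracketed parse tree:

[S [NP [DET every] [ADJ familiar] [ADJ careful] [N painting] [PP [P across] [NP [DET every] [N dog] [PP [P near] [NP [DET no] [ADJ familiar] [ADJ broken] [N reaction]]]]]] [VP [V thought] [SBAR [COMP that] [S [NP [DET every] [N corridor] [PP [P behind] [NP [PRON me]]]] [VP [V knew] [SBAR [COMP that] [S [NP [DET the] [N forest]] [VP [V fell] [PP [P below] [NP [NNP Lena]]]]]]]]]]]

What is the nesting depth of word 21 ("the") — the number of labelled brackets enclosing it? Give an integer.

Path from the root down to the word: S → VP → SBAR → S → VP → SBAR → S → NP → DET. That is 9 enclosing brackets.

9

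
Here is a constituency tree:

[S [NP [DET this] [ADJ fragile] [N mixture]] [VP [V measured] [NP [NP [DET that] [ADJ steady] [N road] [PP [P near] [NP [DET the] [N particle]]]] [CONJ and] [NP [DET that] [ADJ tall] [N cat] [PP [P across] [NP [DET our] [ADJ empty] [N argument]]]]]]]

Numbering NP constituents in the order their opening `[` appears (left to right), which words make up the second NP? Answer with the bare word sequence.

Opening `[NP` markers occur at word positions 1, 5, 5, 9, 12, 16; the second of these opens the constituent [NP that steady road near the particle and that tall cat across our empty argument].

that steady road near the particle and that tall cat across our empty argument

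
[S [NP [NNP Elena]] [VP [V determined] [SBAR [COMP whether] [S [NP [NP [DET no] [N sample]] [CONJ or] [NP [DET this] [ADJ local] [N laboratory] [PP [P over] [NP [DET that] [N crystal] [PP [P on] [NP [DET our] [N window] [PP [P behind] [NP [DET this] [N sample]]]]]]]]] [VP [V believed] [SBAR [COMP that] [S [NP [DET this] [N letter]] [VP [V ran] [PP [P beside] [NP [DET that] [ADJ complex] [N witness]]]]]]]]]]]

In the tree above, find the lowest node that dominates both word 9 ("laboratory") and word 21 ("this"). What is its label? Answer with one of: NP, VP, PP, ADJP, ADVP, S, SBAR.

S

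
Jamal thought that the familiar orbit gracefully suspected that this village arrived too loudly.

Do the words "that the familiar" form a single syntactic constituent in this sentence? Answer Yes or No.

No

The sequence begins inside the complementizer "that" and ends inside the clause "the familiar orbit gracefully suspected that this village arrived too loudly"; it crosses a phrase boundary, so no single node in the tree spans exactly those words.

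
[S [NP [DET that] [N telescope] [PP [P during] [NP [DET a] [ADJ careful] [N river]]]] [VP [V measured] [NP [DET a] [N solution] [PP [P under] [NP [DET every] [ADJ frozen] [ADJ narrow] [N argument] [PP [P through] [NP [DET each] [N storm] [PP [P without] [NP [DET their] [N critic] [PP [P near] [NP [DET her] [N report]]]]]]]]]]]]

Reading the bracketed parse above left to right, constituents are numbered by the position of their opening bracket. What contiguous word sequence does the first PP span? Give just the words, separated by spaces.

Opening `[PP` markers occur at word positions 3, 10, 15, 18, 21; the first of these opens the constituent [PP during a careful river].

during a careful river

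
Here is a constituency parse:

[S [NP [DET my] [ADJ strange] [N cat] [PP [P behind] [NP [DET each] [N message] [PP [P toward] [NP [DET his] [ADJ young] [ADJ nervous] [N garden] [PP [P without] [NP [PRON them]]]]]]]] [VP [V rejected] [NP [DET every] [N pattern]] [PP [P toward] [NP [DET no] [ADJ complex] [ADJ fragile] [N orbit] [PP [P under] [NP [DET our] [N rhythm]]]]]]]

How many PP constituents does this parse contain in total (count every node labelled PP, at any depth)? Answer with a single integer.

Scanning left to right, an opening `[PP` appears at word positions 4, 7, 12, 17, 22 — 5 in total.

5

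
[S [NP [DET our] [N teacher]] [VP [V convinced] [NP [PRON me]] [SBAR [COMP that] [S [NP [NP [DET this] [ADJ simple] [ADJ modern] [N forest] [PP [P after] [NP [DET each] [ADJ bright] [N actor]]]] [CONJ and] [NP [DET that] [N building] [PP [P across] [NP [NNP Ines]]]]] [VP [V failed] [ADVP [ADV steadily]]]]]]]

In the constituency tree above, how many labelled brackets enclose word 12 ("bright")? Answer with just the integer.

9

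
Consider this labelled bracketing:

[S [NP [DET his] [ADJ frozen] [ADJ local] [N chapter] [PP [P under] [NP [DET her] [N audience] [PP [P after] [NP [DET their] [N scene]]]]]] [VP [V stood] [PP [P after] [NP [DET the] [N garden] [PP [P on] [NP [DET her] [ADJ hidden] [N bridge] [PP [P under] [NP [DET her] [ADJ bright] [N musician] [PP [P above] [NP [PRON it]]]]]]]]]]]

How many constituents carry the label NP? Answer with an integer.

7

Listing each NP by its span: [NP his frozen local chapter under her audience after their scene]; [NP her audience after their scene]; [NP their scene]; [NP the garden on her hidden bridge under her bright musician above it]; [NP her hidden bridge under her bright musician above it]; [NP her bright musician above it] … — that makes 7.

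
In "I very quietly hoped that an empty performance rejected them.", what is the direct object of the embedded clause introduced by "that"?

The verb of the embedded clause introduced by "that" is "rejected"; its direct object is the NP "them".

them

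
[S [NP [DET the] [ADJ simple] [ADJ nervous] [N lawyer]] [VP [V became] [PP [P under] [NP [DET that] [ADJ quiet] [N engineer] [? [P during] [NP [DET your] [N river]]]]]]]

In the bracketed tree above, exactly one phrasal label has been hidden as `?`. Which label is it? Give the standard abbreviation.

PP

A constituent whose immediate children are P 'during', NP is a prepositional phrase: PP.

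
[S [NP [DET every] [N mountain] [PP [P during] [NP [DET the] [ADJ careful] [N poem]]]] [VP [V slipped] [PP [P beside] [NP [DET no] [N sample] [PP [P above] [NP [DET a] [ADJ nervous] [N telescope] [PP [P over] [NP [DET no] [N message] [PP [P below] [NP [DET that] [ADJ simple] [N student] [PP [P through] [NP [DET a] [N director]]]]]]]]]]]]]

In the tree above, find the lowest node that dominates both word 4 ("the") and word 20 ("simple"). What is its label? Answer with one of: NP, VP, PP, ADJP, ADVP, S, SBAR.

Word 4 lies under S → NP → PP → NP → DET; word 20 lies under S → VP → PP → NP → PP → NP → PP → NP → PP → NP → ADJ. The lowest shared node is the S.

S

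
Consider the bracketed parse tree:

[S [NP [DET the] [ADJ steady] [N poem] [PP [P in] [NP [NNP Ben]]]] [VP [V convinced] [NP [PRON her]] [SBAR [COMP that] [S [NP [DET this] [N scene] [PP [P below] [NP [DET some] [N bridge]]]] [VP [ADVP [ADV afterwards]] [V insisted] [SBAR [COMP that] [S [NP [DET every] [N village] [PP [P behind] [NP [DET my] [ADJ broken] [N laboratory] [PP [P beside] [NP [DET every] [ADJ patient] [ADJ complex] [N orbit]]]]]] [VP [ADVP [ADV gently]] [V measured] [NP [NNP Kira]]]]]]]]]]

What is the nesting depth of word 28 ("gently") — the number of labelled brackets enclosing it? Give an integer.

10

Counting open brackets not yet closed at "gently": [S [VP [SBAR [S [VP [SBAR [S [VP [ADVP [ADV = 10.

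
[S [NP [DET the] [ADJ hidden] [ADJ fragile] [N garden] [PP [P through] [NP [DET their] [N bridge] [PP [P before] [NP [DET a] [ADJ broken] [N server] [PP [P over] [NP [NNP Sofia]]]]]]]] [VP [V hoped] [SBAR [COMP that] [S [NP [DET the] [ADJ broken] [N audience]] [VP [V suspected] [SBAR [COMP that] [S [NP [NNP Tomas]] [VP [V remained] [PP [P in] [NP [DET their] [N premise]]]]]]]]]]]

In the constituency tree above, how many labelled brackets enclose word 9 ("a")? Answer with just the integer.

7

The word sits inside DET, which is inside NP, inside PP, inside NP, inside PP, inside NP, inside S — 7 brackets in all.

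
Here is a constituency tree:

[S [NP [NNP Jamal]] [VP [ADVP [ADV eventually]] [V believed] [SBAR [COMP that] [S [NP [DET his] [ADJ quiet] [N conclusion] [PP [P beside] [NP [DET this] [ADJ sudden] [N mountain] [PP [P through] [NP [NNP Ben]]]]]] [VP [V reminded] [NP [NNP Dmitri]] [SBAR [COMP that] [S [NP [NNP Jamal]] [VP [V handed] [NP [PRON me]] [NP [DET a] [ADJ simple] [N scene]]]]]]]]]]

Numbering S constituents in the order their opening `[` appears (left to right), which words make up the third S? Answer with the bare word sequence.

Jamal handed me a simple scene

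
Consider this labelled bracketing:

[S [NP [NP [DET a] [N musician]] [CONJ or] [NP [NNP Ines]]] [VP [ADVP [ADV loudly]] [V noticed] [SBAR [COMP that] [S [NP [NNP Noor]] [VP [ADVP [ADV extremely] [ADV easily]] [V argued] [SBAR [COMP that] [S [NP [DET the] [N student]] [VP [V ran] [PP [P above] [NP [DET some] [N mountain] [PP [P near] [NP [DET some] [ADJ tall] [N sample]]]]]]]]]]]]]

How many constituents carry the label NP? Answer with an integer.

7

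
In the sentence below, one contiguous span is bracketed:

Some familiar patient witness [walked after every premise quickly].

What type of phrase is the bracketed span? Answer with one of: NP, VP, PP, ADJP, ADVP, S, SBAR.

VP

"walked" is the head of the bracketed span, so the span is a verb phrase: VP.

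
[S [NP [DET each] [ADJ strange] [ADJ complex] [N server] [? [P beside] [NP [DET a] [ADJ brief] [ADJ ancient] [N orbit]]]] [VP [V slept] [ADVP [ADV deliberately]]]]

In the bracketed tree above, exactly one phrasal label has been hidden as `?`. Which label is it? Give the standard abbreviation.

PP

Looking at what the `?` directly dominates — P 'beside', NP — this is a prepositional phrase (PP).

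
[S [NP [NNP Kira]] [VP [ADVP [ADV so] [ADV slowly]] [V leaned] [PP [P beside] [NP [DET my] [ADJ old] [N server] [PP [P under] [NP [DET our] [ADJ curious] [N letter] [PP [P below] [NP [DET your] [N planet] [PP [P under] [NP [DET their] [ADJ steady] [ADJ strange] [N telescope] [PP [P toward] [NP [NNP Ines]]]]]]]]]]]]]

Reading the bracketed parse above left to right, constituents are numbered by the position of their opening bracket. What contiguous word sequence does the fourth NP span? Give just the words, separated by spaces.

your planet under their steady strange telescope toward Ines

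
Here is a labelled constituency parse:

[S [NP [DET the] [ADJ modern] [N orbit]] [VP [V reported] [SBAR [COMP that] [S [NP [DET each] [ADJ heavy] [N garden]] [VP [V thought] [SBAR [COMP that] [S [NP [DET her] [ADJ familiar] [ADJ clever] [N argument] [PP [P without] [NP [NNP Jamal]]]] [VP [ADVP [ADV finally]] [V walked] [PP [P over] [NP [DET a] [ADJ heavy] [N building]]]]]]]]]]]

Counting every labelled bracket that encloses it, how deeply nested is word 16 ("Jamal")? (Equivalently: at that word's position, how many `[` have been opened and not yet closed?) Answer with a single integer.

11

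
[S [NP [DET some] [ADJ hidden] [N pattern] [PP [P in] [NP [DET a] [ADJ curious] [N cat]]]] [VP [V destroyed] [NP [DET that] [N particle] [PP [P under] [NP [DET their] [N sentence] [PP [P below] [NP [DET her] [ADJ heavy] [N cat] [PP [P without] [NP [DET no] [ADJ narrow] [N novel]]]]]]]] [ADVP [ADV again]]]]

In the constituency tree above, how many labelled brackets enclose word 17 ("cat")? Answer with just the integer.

8

Path from the root down to the word: S → VP → NP → PP → NP → PP → NP → N. That is 8 enclosing brackets.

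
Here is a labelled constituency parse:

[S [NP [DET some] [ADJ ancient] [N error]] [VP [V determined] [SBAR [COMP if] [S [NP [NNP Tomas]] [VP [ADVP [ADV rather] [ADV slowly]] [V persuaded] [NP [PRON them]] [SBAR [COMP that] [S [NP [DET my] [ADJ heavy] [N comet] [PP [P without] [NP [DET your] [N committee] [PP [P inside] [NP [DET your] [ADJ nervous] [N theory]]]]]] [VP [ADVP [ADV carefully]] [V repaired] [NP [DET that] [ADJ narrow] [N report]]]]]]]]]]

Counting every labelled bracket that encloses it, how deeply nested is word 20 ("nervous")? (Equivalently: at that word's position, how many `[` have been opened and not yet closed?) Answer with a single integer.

13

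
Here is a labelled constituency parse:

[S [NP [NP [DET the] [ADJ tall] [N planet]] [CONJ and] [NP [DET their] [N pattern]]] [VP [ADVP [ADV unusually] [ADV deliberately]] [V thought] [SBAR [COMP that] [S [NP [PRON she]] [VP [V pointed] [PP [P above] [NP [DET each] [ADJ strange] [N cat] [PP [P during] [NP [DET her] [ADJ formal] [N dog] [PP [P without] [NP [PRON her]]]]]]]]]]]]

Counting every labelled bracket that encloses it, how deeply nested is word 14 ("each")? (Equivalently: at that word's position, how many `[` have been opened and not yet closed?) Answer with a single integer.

8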